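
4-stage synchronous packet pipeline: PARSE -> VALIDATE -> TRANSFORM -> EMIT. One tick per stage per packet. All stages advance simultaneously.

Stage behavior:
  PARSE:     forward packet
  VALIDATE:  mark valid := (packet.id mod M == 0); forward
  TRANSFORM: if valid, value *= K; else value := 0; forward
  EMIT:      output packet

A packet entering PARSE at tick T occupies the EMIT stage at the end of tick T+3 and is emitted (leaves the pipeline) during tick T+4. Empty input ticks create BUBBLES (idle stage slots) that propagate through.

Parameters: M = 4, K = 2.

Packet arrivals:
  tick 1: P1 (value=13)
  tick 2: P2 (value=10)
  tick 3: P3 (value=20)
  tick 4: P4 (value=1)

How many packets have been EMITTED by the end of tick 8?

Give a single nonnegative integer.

Tick 1: [PARSE:P1(v=13,ok=F), VALIDATE:-, TRANSFORM:-, EMIT:-] out:-; in:P1
Tick 2: [PARSE:P2(v=10,ok=F), VALIDATE:P1(v=13,ok=F), TRANSFORM:-, EMIT:-] out:-; in:P2
Tick 3: [PARSE:P3(v=20,ok=F), VALIDATE:P2(v=10,ok=F), TRANSFORM:P1(v=0,ok=F), EMIT:-] out:-; in:P3
Tick 4: [PARSE:P4(v=1,ok=F), VALIDATE:P3(v=20,ok=F), TRANSFORM:P2(v=0,ok=F), EMIT:P1(v=0,ok=F)] out:-; in:P4
Tick 5: [PARSE:-, VALIDATE:P4(v=1,ok=T), TRANSFORM:P3(v=0,ok=F), EMIT:P2(v=0,ok=F)] out:P1(v=0); in:-
Tick 6: [PARSE:-, VALIDATE:-, TRANSFORM:P4(v=2,ok=T), EMIT:P3(v=0,ok=F)] out:P2(v=0); in:-
Tick 7: [PARSE:-, VALIDATE:-, TRANSFORM:-, EMIT:P4(v=2,ok=T)] out:P3(v=0); in:-
Tick 8: [PARSE:-, VALIDATE:-, TRANSFORM:-, EMIT:-] out:P4(v=2); in:-
Emitted by tick 8: ['P1', 'P2', 'P3', 'P4']

Answer: 4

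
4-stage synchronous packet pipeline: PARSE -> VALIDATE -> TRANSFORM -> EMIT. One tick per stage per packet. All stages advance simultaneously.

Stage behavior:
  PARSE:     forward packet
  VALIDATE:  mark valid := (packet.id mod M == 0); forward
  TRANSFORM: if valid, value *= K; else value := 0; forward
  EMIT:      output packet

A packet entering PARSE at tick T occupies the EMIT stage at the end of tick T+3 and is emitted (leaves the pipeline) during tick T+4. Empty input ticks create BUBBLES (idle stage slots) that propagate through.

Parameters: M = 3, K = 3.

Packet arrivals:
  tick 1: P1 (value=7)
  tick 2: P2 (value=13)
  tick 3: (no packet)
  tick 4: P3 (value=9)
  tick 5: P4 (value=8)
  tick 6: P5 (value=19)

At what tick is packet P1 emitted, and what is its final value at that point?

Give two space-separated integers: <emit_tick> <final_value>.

Tick 1: [PARSE:P1(v=7,ok=F), VALIDATE:-, TRANSFORM:-, EMIT:-] out:-; in:P1
Tick 2: [PARSE:P2(v=13,ok=F), VALIDATE:P1(v=7,ok=F), TRANSFORM:-, EMIT:-] out:-; in:P2
Tick 3: [PARSE:-, VALIDATE:P2(v=13,ok=F), TRANSFORM:P1(v=0,ok=F), EMIT:-] out:-; in:-
Tick 4: [PARSE:P3(v=9,ok=F), VALIDATE:-, TRANSFORM:P2(v=0,ok=F), EMIT:P1(v=0,ok=F)] out:-; in:P3
Tick 5: [PARSE:P4(v=8,ok=F), VALIDATE:P3(v=9,ok=T), TRANSFORM:-, EMIT:P2(v=0,ok=F)] out:P1(v=0); in:P4
Tick 6: [PARSE:P5(v=19,ok=F), VALIDATE:P4(v=8,ok=F), TRANSFORM:P3(v=27,ok=T), EMIT:-] out:P2(v=0); in:P5
Tick 7: [PARSE:-, VALIDATE:P5(v=19,ok=F), TRANSFORM:P4(v=0,ok=F), EMIT:P3(v=27,ok=T)] out:-; in:-
Tick 8: [PARSE:-, VALIDATE:-, TRANSFORM:P5(v=0,ok=F), EMIT:P4(v=0,ok=F)] out:P3(v=27); in:-
Tick 9: [PARSE:-, VALIDATE:-, TRANSFORM:-, EMIT:P5(v=0,ok=F)] out:P4(v=0); in:-
Tick 10: [PARSE:-, VALIDATE:-, TRANSFORM:-, EMIT:-] out:P5(v=0); in:-
P1: arrives tick 1, valid=False (id=1, id%3=1), emit tick 5, final value 0

Answer: 5 0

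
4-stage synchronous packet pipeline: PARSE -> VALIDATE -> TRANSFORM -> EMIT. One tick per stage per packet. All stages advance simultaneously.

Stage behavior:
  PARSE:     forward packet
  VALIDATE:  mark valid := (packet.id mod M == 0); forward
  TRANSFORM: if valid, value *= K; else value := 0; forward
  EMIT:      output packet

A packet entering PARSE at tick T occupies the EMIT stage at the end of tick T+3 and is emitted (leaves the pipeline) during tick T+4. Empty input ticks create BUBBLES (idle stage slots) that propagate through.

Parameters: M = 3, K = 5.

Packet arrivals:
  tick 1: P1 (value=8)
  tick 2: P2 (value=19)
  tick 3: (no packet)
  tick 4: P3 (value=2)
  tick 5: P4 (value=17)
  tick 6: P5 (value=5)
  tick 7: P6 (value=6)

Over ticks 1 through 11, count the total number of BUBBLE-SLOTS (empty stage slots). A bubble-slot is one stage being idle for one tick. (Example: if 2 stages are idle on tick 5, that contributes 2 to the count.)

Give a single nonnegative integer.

Answer: 20

Derivation:
Tick 1: [PARSE:P1(v=8,ok=F), VALIDATE:-, TRANSFORM:-, EMIT:-] out:-; bubbles=3
Tick 2: [PARSE:P2(v=19,ok=F), VALIDATE:P1(v=8,ok=F), TRANSFORM:-, EMIT:-] out:-; bubbles=2
Tick 3: [PARSE:-, VALIDATE:P2(v=19,ok=F), TRANSFORM:P1(v=0,ok=F), EMIT:-] out:-; bubbles=2
Tick 4: [PARSE:P3(v=2,ok=F), VALIDATE:-, TRANSFORM:P2(v=0,ok=F), EMIT:P1(v=0,ok=F)] out:-; bubbles=1
Tick 5: [PARSE:P4(v=17,ok=F), VALIDATE:P3(v=2,ok=T), TRANSFORM:-, EMIT:P2(v=0,ok=F)] out:P1(v=0); bubbles=1
Tick 6: [PARSE:P5(v=5,ok=F), VALIDATE:P4(v=17,ok=F), TRANSFORM:P3(v=10,ok=T), EMIT:-] out:P2(v=0); bubbles=1
Tick 7: [PARSE:P6(v=6,ok=F), VALIDATE:P5(v=5,ok=F), TRANSFORM:P4(v=0,ok=F), EMIT:P3(v=10,ok=T)] out:-; bubbles=0
Tick 8: [PARSE:-, VALIDATE:P6(v=6,ok=T), TRANSFORM:P5(v=0,ok=F), EMIT:P4(v=0,ok=F)] out:P3(v=10); bubbles=1
Tick 9: [PARSE:-, VALIDATE:-, TRANSFORM:P6(v=30,ok=T), EMIT:P5(v=0,ok=F)] out:P4(v=0); bubbles=2
Tick 10: [PARSE:-, VALIDATE:-, TRANSFORM:-, EMIT:P6(v=30,ok=T)] out:P5(v=0); bubbles=3
Tick 11: [PARSE:-, VALIDATE:-, TRANSFORM:-, EMIT:-] out:P6(v=30); bubbles=4
Total bubble-slots: 20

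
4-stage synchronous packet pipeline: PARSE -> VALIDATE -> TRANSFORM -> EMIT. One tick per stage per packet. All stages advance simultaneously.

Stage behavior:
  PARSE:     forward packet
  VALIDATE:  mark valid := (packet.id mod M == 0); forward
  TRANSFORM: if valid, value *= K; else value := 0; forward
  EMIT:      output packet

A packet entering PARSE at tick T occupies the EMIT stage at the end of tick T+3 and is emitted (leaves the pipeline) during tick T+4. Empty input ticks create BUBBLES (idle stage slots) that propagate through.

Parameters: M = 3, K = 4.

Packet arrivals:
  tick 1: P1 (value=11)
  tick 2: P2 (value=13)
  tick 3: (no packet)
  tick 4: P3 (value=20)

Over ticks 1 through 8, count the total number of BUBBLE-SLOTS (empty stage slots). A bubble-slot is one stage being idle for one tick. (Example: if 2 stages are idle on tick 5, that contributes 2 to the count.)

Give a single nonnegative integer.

Answer: 20

Derivation:
Tick 1: [PARSE:P1(v=11,ok=F), VALIDATE:-, TRANSFORM:-, EMIT:-] out:-; bubbles=3
Tick 2: [PARSE:P2(v=13,ok=F), VALIDATE:P1(v=11,ok=F), TRANSFORM:-, EMIT:-] out:-; bubbles=2
Tick 3: [PARSE:-, VALIDATE:P2(v=13,ok=F), TRANSFORM:P1(v=0,ok=F), EMIT:-] out:-; bubbles=2
Tick 4: [PARSE:P3(v=20,ok=F), VALIDATE:-, TRANSFORM:P2(v=0,ok=F), EMIT:P1(v=0,ok=F)] out:-; bubbles=1
Tick 5: [PARSE:-, VALIDATE:P3(v=20,ok=T), TRANSFORM:-, EMIT:P2(v=0,ok=F)] out:P1(v=0); bubbles=2
Tick 6: [PARSE:-, VALIDATE:-, TRANSFORM:P3(v=80,ok=T), EMIT:-] out:P2(v=0); bubbles=3
Tick 7: [PARSE:-, VALIDATE:-, TRANSFORM:-, EMIT:P3(v=80,ok=T)] out:-; bubbles=3
Tick 8: [PARSE:-, VALIDATE:-, TRANSFORM:-, EMIT:-] out:P3(v=80); bubbles=4
Total bubble-slots: 20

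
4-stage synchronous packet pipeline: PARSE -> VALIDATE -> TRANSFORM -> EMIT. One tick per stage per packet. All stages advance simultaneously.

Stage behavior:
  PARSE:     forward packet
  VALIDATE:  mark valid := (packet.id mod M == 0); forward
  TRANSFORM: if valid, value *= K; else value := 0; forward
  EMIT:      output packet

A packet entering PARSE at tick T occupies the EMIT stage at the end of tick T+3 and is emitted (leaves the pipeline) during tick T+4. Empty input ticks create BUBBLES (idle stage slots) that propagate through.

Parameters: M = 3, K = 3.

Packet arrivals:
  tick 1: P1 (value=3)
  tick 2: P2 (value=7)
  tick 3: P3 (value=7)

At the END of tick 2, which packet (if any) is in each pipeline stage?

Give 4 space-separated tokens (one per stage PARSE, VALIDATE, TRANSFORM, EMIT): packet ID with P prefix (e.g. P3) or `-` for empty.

Answer: P2 P1 - -

Derivation:
Tick 1: [PARSE:P1(v=3,ok=F), VALIDATE:-, TRANSFORM:-, EMIT:-] out:-; in:P1
Tick 2: [PARSE:P2(v=7,ok=F), VALIDATE:P1(v=3,ok=F), TRANSFORM:-, EMIT:-] out:-; in:P2
At end of tick 2: ['P2', 'P1', '-', '-']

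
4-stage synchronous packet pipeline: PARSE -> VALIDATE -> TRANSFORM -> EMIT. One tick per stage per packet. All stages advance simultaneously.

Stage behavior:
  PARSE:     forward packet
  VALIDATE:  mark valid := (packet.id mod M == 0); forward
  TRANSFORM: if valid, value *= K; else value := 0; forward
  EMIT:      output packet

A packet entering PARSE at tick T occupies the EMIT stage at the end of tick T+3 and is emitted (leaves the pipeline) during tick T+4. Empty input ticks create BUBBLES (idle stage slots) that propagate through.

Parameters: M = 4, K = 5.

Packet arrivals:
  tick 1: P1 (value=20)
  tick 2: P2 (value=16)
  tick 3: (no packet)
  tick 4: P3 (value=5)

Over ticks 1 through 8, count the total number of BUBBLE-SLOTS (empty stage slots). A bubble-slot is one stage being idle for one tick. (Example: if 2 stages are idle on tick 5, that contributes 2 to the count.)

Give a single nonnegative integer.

Answer: 20

Derivation:
Tick 1: [PARSE:P1(v=20,ok=F), VALIDATE:-, TRANSFORM:-, EMIT:-] out:-; bubbles=3
Tick 2: [PARSE:P2(v=16,ok=F), VALIDATE:P1(v=20,ok=F), TRANSFORM:-, EMIT:-] out:-; bubbles=2
Tick 3: [PARSE:-, VALIDATE:P2(v=16,ok=F), TRANSFORM:P1(v=0,ok=F), EMIT:-] out:-; bubbles=2
Tick 4: [PARSE:P3(v=5,ok=F), VALIDATE:-, TRANSFORM:P2(v=0,ok=F), EMIT:P1(v=0,ok=F)] out:-; bubbles=1
Tick 5: [PARSE:-, VALIDATE:P3(v=5,ok=F), TRANSFORM:-, EMIT:P2(v=0,ok=F)] out:P1(v=0); bubbles=2
Tick 6: [PARSE:-, VALIDATE:-, TRANSFORM:P3(v=0,ok=F), EMIT:-] out:P2(v=0); bubbles=3
Tick 7: [PARSE:-, VALIDATE:-, TRANSFORM:-, EMIT:P3(v=0,ok=F)] out:-; bubbles=3
Tick 8: [PARSE:-, VALIDATE:-, TRANSFORM:-, EMIT:-] out:P3(v=0); bubbles=4
Total bubble-slots: 20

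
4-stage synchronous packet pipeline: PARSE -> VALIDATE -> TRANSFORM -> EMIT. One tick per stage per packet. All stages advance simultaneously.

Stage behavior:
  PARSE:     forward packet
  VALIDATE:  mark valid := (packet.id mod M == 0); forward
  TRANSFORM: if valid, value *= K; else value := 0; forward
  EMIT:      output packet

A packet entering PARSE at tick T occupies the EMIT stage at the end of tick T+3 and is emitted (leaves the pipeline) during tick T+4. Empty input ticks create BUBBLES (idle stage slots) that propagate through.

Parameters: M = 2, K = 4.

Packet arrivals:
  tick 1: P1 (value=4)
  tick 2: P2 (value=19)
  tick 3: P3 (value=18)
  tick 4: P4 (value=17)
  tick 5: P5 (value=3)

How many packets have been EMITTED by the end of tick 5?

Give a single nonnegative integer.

Tick 1: [PARSE:P1(v=4,ok=F), VALIDATE:-, TRANSFORM:-, EMIT:-] out:-; in:P1
Tick 2: [PARSE:P2(v=19,ok=F), VALIDATE:P1(v=4,ok=F), TRANSFORM:-, EMIT:-] out:-; in:P2
Tick 3: [PARSE:P3(v=18,ok=F), VALIDATE:P2(v=19,ok=T), TRANSFORM:P1(v=0,ok=F), EMIT:-] out:-; in:P3
Tick 4: [PARSE:P4(v=17,ok=F), VALIDATE:P3(v=18,ok=F), TRANSFORM:P2(v=76,ok=T), EMIT:P1(v=0,ok=F)] out:-; in:P4
Tick 5: [PARSE:P5(v=3,ok=F), VALIDATE:P4(v=17,ok=T), TRANSFORM:P3(v=0,ok=F), EMIT:P2(v=76,ok=T)] out:P1(v=0); in:P5
Emitted by tick 5: ['P1']

Answer: 1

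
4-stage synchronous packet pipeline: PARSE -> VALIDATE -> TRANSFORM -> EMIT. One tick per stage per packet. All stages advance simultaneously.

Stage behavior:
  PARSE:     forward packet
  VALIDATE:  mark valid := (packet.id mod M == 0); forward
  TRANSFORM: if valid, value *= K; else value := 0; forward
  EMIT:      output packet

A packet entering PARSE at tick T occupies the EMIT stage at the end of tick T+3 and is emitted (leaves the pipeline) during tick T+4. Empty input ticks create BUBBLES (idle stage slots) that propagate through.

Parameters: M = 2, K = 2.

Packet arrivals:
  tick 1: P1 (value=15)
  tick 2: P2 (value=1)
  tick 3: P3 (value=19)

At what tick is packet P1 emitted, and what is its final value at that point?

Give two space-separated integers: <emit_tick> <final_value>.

Answer: 5 0

Derivation:
Tick 1: [PARSE:P1(v=15,ok=F), VALIDATE:-, TRANSFORM:-, EMIT:-] out:-; in:P1
Tick 2: [PARSE:P2(v=1,ok=F), VALIDATE:P1(v=15,ok=F), TRANSFORM:-, EMIT:-] out:-; in:P2
Tick 3: [PARSE:P3(v=19,ok=F), VALIDATE:P2(v=1,ok=T), TRANSFORM:P1(v=0,ok=F), EMIT:-] out:-; in:P3
Tick 4: [PARSE:-, VALIDATE:P3(v=19,ok=F), TRANSFORM:P2(v=2,ok=T), EMIT:P1(v=0,ok=F)] out:-; in:-
Tick 5: [PARSE:-, VALIDATE:-, TRANSFORM:P3(v=0,ok=F), EMIT:P2(v=2,ok=T)] out:P1(v=0); in:-
Tick 6: [PARSE:-, VALIDATE:-, TRANSFORM:-, EMIT:P3(v=0,ok=F)] out:P2(v=2); in:-
Tick 7: [PARSE:-, VALIDATE:-, TRANSFORM:-, EMIT:-] out:P3(v=0); in:-
P1: arrives tick 1, valid=False (id=1, id%2=1), emit tick 5, final value 0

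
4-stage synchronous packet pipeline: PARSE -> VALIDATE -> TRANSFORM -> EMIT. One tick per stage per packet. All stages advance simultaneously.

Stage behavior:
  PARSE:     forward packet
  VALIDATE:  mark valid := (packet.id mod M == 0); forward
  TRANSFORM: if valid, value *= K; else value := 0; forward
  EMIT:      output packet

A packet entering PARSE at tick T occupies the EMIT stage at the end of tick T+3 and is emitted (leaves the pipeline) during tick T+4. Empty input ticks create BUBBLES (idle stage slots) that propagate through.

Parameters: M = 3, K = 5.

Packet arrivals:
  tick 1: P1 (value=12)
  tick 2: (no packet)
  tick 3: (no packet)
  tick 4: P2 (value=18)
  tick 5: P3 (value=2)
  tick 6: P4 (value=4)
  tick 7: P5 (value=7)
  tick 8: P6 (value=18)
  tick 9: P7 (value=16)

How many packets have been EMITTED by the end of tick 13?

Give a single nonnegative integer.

Answer: 7

Derivation:
Tick 1: [PARSE:P1(v=12,ok=F), VALIDATE:-, TRANSFORM:-, EMIT:-] out:-; in:P1
Tick 2: [PARSE:-, VALIDATE:P1(v=12,ok=F), TRANSFORM:-, EMIT:-] out:-; in:-
Tick 3: [PARSE:-, VALIDATE:-, TRANSFORM:P1(v=0,ok=F), EMIT:-] out:-; in:-
Tick 4: [PARSE:P2(v=18,ok=F), VALIDATE:-, TRANSFORM:-, EMIT:P1(v=0,ok=F)] out:-; in:P2
Tick 5: [PARSE:P3(v=2,ok=F), VALIDATE:P2(v=18,ok=F), TRANSFORM:-, EMIT:-] out:P1(v=0); in:P3
Tick 6: [PARSE:P4(v=4,ok=F), VALIDATE:P3(v=2,ok=T), TRANSFORM:P2(v=0,ok=F), EMIT:-] out:-; in:P4
Tick 7: [PARSE:P5(v=7,ok=F), VALIDATE:P4(v=4,ok=F), TRANSFORM:P3(v=10,ok=T), EMIT:P2(v=0,ok=F)] out:-; in:P5
Tick 8: [PARSE:P6(v=18,ok=F), VALIDATE:P5(v=7,ok=F), TRANSFORM:P4(v=0,ok=F), EMIT:P3(v=10,ok=T)] out:P2(v=0); in:P6
Tick 9: [PARSE:P7(v=16,ok=F), VALIDATE:P6(v=18,ok=T), TRANSFORM:P5(v=0,ok=F), EMIT:P4(v=0,ok=F)] out:P3(v=10); in:P7
Tick 10: [PARSE:-, VALIDATE:P7(v=16,ok=F), TRANSFORM:P6(v=90,ok=T), EMIT:P5(v=0,ok=F)] out:P4(v=0); in:-
Tick 11: [PARSE:-, VALIDATE:-, TRANSFORM:P7(v=0,ok=F), EMIT:P6(v=90,ok=T)] out:P5(v=0); in:-
Tick 12: [PARSE:-, VALIDATE:-, TRANSFORM:-, EMIT:P7(v=0,ok=F)] out:P6(v=90); in:-
Tick 13: [PARSE:-, VALIDATE:-, TRANSFORM:-, EMIT:-] out:P7(v=0); in:-
Emitted by tick 13: ['P1', 'P2', 'P3', 'P4', 'P5', 'P6', 'P7']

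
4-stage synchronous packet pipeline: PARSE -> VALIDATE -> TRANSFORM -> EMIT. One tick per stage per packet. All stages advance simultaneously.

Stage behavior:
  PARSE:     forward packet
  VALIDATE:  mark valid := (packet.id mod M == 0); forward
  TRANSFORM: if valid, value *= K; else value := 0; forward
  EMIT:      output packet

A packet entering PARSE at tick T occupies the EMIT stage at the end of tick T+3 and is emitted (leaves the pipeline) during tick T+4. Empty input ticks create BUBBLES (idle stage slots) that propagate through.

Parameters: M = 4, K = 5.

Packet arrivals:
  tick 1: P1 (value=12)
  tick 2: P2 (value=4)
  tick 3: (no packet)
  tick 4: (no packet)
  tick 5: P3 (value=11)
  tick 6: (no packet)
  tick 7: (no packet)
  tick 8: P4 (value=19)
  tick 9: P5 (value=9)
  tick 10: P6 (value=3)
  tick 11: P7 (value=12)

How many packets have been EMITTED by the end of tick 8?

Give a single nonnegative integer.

Answer: 2

Derivation:
Tick 1: [PARSE:P1(v=12,ok=F), VALIDATE:-, TRANSFORM:-, EMIT:-] out:-; in:P1
Tick 2: [PARSE:P2(v=4,ok=F), VALIDATE:P1(v=12,ok=F), TRANSFORM:-, EMIT:-] out:-; in:P2
Tick 3: [PARSE:-, VALIDATE:P2(v=4,ok=F), TRANSFORM:P1(v=0,ok=F), EMIT:-] out:-; in:-
Tick 4: [PARSE:-, VALIDATE:-, TRANSFORM:P2(v=0,ok=F), EMIT:P1(v=0,ok=F)] out:-; in:-
Tick 5: [PARSE:P3(v=11,ok=F), VALIDATE:-, TRANSFORM:-, EMIT:P2(v=0,ok=F)] out:P1(v=0); in:P3
Tick 6: [PARSE:-, VALIDATE:P3(v=11,ok=F), TRANSFORM:-, EMIT:-] out:P2(v=0); in:-
Tick 7: [PARSE:-, VALIDATE:-, TRANSFORM:P3(v=0,ok=F), EMIT:-] out:-; in:-
Tick 8: [PARSE:P4(v=19,ok=F), VALIDATE:-, TRANSFORM:-, EMIT:P3(v=0,ok=F)] out:-; in:P4
Emitted by tick 8: ['P1', 'P2']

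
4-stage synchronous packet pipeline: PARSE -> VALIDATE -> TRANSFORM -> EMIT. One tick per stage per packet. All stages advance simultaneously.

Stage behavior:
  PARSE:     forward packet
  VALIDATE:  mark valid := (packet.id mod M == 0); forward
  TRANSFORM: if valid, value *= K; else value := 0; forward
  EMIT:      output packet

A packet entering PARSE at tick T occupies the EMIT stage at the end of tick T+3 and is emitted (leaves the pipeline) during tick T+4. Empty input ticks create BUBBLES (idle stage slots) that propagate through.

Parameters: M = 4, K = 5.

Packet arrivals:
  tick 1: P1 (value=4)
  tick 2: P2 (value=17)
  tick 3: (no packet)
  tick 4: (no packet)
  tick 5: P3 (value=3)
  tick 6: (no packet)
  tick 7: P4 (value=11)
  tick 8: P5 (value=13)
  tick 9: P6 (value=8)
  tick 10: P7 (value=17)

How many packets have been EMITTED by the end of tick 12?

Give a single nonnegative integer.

Tick 1: [PARSE:P1(v=4,ok=F), VALIDATE:-, TRANSFORM:-, EMIT:-] out:-; in:P1
Tick 2: [PARSE:P2(v=17,ok=F), VALIDATE:P1(v=4,ok=F), TRANSFORM:-, EMIT:-] out:-; in:P2
Tick 3: [PARSE:-, VALIDATE:P2(v=17,ok=F), TRANSFORM:P1(v=0,ok=F), EMIT:-] out:-; in:-
Tick 4: [PARSE:-, VALIDATE:-, TRANSFORM:P2(v=0,ok=F), EMIT:P1(v=0,ok=F)] out:-; in:-
Tick 5: [PARSE:P3(v=3,ok=F), VALIDATE:-, TRANSFORM:-, EMIT:P2(v=0,ok=F)] out:P1(v=0); in:P3
Tick 6: [PARSE:-, VALIDATE:P3(v=3,ok=F), TRANSFORM:-, EMIT:-] out:P2(v=0); in:-
Tick 7: [PARSE:P4(v=11,ok=F), VALIDATE:-, TRANSFORM:P3(v=0,ok=F), EMIT:-] out:-; in:P4
Tick 8: [PARSE:P5(v=13,ok=F), VALIDATE:P4(v=11,ok=T), TRANSFORM:-, EMIT:P3(v=0,ok=F)] out:-; in:P5
Tick 9: [PARSE:P6(v=8,ok=F), VALIDATE:P5(v=13,ok=F), TRANSFORM:P4(v=55,ok=T), EMIT:-] out:P3(v=0); in:P6
Tick 10: [PARSE:P7(v=17,ok=F), VALIDATE:P6(v=8,ok=F), TRANSFORM:P5(v=0,ok=F), EMIT:P4(v=55,ok=T)] out:-; in:P7
Tick 11: [PARSE:-, VALIDATE:P7(v=17,ok=F), TRANSFORM:P6(v=0,ok=F), EMIT:P5(v=0,ok=F)] out:P4(v=55); in:-
Tick 12: [PARSE:-, VALIDATE:-, TRANSFORM:P7(v=0,ok=F), EMIT:P6(v=0,ok=F)] out:P5(v=0); in:-
Emitted by tick 12: ['P1', 'P2', 'P3', 'P4', 'P5']

Answer: 5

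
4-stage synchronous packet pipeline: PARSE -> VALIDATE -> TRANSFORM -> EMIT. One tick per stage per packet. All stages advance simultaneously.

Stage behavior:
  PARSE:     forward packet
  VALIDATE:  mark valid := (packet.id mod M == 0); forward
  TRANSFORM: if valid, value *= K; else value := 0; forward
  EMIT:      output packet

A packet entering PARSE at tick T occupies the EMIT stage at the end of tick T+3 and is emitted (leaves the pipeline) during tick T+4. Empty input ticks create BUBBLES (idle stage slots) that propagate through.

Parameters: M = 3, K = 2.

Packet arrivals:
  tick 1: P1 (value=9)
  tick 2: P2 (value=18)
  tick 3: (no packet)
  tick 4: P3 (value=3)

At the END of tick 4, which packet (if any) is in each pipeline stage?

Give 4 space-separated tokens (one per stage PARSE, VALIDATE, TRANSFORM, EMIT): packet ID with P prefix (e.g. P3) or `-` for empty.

Answer: P3 - P2 P1

Derivation:
Tick 1: [PARSE:P1(v=9,ok=F), VALIDATE:-, TRANSFORM:-, EMIT:-] out:-; in:P1
Tick 2: [PARSE:P2(v=18,ok=F), VALIDATE:P1(v=9,ok=F), TRANSFORM:-, EMIT:-] out:-; in:P2
Tick 3: [PARSE:-, VALIDATE:P2(v=18,ok=F), TRANSFORM:P1(v=0,ok=F), EMIT:-] out:-; in:-
Tick 4: [PARSE:P3(v=3,ok=F), VALIDATE:-, TRANSFORM:P2(v=0,ok=F), EMIT:P1(v=0,ok=F)] out:-; in:P3
At end of tick 4: ['P3', '-', 'P2', 'P1']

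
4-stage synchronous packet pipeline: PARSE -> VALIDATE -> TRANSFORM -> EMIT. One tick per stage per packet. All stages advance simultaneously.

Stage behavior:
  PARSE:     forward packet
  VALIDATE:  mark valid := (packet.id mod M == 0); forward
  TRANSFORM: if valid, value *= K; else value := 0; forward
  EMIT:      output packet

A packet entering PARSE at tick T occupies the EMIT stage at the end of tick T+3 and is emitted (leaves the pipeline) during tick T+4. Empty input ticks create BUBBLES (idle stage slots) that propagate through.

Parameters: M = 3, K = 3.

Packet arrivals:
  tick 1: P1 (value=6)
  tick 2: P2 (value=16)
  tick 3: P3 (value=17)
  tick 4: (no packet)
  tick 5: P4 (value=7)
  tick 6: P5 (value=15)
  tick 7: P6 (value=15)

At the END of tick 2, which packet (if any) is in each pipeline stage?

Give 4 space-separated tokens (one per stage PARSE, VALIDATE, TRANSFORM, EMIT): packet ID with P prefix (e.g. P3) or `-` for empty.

Answer: P2 P1 - -

Derivation:
Tick 1: [PARSE:P1(v=6,ok=F), VALIDATE:-, TRANSFORM:-, EMIT:-] out:-; in:P1
Tick 2: [PARSE:P2(v=16,ok=F), VALIDATE:P1(v=6,ok=F), TRANSFORM:-, EMIT:-] out:-; in:P2
At end of tick 2: ['P2', 'P1', '-', '-']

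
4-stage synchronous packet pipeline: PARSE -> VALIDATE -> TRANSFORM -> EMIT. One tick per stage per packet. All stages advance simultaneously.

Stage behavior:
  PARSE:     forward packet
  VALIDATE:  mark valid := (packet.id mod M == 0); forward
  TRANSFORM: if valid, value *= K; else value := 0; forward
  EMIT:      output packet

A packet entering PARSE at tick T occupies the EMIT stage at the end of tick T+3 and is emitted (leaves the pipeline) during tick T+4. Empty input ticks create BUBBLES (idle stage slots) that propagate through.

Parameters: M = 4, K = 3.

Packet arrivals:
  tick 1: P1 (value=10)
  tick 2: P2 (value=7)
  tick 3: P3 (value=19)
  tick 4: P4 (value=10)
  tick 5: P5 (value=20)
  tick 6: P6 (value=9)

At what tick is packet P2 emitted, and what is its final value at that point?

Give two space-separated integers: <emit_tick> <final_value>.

Tick 1: [PARSE:P1(v=10,ok=F), VALIDATE:-, TRANSFORM:-, EMIT:-] out:-; in:P1
Tick 2: [PARSE:P2(v=7,ok=F), VALIDATE:P1(v=10,ok=F), TRANSFORM:-, EMIT:-] out:-; in:P2
Tick 3: [PARSE:P3(v=19,ok=F), VALIDATE:P2(v=7,ok=F), TRANSFORM:P1(v=0,ok=F), EMIT:-] out:-; in:P3
Tick 4: [PARSE:P4(v=10,ok=F), VALIDATE:P3(v=19,ok=F), TRANSFORM:P2(v=0,ok=F), EMIT:P1(v=0,ok=F)] out:-; in:P4
Tick 5: [PARSE:P5(v=20,ok=F), VALIDATE:P4(v=10,ok=T), TRANSFORM:P3(v=0,ok=F), EMIT:P2(v=0,ok=F)] out:P1(v=0); in:P5
Tick 6: [PARSE:P6(v=9,ok=F), VALIDATE:P5(v=20,ok=F), TRANSFORM:P4(v=30,ok=T), EMIT:P3(v=0,ok=F)] out:P2(v=0); in:P6
Tick 7: [PARSE:-, VALIDATE:P6(v=9,ok=F), TRANSFORM:P5(v=0,ok=F), EMIT:P4(v=30,ok=T)] out:P3(v=0); in:-
Tick 8: [PARSE:-, VALIDATE:-, TRANSFORM:P6(v=0,ok=F), EMIT:P5(v=0,ok=F)] out:P4(v=30); in:-
Tick 9: [PARSE:-, VALIDATE:-, TRANSFORM:-, EMIT:P6(v=0,ok=F)] out:P5(v=0); in:-
Tick 10: [PARSE:-, VALIDATE:-, TRANSFORM:-, EMIT:-] out:P6(v=0); in:-
P2: arrives tick 2, valid=False (id=2, id%4=2), emit tick 6, final value 0

Answer: 6 0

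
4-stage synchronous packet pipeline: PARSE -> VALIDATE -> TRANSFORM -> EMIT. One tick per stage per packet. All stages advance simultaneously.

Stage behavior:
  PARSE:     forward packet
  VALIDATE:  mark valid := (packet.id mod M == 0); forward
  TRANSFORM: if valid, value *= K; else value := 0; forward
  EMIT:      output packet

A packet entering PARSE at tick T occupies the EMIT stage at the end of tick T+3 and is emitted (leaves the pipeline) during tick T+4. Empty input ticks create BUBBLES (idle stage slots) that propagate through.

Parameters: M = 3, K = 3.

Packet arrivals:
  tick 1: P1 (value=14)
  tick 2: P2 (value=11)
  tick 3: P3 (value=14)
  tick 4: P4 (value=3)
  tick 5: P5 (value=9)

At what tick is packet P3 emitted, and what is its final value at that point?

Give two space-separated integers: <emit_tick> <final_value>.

Tick 1: [PARSE:P1(v=14,ok=F), VALIDATE:-, TRANSFORM:-, EMIT:-] out:-; in:P1
Tick 2: [PARSE:P2(v=11,ok=F), VALIDATE:P1(v=14,ok=F), TRANSFORM:-, EMIT:-] out:-; in:P2
Tick 3: [PARSE:P3(v=14,ok=F), VALIDATE:P2(v=11,ok=F), TRANSFORM:P1(v=0,ok=F), EMIT:-] out:-; in:P3
Tick 4: [PARSE:P4(v=3,ok=F), VALIDATE:P3(v=14,ok=T), TRANSFORM:P2(v=0,ok=F), EMIT:P1(v=0,ok=F)] out:-; in:P4
Tick 5: [PARSE:P5(v=9,ok=F), VALIDATE:P4(v=3,ok=F), TRANSFORM:P3(v=42,ok=T), EMIT:P2(v=0,ok=F)] out:P1(v=0); in:P5
Tick 6: [PARSE:-, VALIDATE:P5(v=9,ok=F), TRANSFORM:P4(v=0,ok=F), EMIT:P3(v=42,ok=T)] out:P2(v=0); in:-
Tick 7: [PARSE:-, VALIDATE:-, TRANSFORM:P5(v=0,ok=F), EMIT:P4(v=0,ok=F)] out:P3(v=42); in:-
Tick 8: [PARSE:-, VALIDATE:-, TRANSFORM:-, EMIT:P5(v=0,ok=F)] out:P4(v=0); in:-
Tick 9: [PARSE:-, VALIDATE:-, TRANSFORM:-, EMIT:-] out:P5(v=0); in:-
P3: arrives tick 3, valid=True (id=3, id%3=0), emit tick 7, final value 42

Answer: 7 42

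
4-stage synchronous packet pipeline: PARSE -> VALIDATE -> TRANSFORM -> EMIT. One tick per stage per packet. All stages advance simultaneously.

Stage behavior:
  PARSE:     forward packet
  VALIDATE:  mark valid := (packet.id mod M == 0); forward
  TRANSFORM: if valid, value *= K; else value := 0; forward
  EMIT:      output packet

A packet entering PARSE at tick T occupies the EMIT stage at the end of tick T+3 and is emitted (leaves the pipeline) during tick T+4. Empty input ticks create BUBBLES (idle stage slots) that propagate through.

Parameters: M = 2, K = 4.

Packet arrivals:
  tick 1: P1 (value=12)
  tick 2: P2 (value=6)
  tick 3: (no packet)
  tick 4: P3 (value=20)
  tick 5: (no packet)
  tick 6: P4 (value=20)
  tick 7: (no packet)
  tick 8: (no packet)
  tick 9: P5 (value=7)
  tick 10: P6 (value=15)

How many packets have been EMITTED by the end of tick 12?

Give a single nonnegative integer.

Tick 1: [PARSE:P1(v=12,ok=F), VALIDATE:-, TRANSFORM:-, EMIT:-] out:-; in:P1
Tick 2: [PARSE:P2(v=6,ok=F), VALIDATE:P1(v=12,ok=F), TRANSFORM:-, EMIT:-] out:-; in:P2
Tick 3: [PARSE:-, VALIDATE:P2(v=6,ok=T), TRANSFORM:P1(v=0,ok=F), EMIT:-] out:-; in:-
Tick 4: [PARSE:P3(v=20,ok=F), VALIDATE:-, TRANSFORM:P2(v=24,ok=T), EMIT:P1(v=0,ok=F)] out:-; in:P3
Tick 5: [PARSE:-, VALIDATE:P3(v=20,ok=F), TRANSFORM:-, EMIT:P2(v=24,ok=T)] out:P1(v=0); in:-
Tick 6: [PARSE:P4(v=20,ok=F), VALIDATE:-, TRANSFORM:P3(v=0,ok=F), EMIT:-] out:P2(v=24); in:P4
Tick 7: [PARSE:-, VALIDATE:P4(v=20,ok=T), TRANSFORM:-, EMIT:P3(v=0,ok=F)] out:-; in:-
Tick 8: [PARSE:-, VALIDATE:-, TRANSFORM:P4(v=80,ok=T), EMIT:-] out:P3(v=0); in:-
Tick 9: [PARSE:P5(v=7,ok=F), VALIDATE:-, TRANSFORM:-, EMIT:P4(v=80,ok=T)] out:-; in:P5
Tick 10: [PARSE:P6(v=15,ok=F), VALIDATE:P5(v=7,ok=F), TRANSFORM:-, EMIT:-] out:P4(v=80); in:P6
Tick 11: [PARSE:-, VALIDATE:P6(v=15,ok=T), TRANSFORM:P5(v=0,ok=F), EMIT:-] out:-; in:-
Tick 12: [PARSE:-, VALIDATE:-, TRANSFORM:P6(v=60,ok=T), EMIT:P5(v=0,ok=F)] out:-; in:-
Emitted by tick 12: ['P1', 'P2', 'P3', 'P4']

Answer: 4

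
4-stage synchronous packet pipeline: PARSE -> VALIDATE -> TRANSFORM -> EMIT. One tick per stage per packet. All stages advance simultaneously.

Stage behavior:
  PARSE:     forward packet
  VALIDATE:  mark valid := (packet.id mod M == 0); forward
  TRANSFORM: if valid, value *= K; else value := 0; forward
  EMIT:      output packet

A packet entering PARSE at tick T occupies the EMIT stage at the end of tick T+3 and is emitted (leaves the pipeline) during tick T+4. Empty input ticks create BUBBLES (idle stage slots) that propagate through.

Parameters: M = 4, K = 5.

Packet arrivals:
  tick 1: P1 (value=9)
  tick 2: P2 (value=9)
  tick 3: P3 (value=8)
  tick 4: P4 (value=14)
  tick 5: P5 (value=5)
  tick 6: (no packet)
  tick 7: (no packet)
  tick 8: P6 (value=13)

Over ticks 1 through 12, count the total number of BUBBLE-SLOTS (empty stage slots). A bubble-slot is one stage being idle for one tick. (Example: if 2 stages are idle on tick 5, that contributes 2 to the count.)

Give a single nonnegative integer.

Tick 1: [PARSE:P1(v=9,ok=F), VALIDATE:-, TRANSFORM:-, EMIT:-] out:-; bubbles=3
Tick 2: [PARSE:P2(v=9,ok=F), VALIDATE:P1(v=9,ok=F), TRANSFORM:-, EMIT:-] out:-; bubbles=2
Tick 3: [PARSE:P3(v=8,ok=F), VALIDATE:P2(v=9,ok=F), TRANSFORM:P1(v=0,ok=F), EMIT:-] out:-; bubbles=1
Tick 4: [PARSE:P4(v=14,ok=F), VALIDATE:P3(v=8,ok=F), TRANSFORM:P2(v=0,ok=F), EMIT:P1(v=0,ok=F)] out:-; bubbles=0
Tick 5: [PARSE:P5(v=5,ok=F), VALIDATE:P4(v=14,ok=T), TRANSFORM:P3(v=0,ok=F), EMIT:P2(v=0,ok=F)] out:P1(v=0); bubbles=0
Tick 6: [PARSE:-, VALIDATE:P5(v=5,ok=F), TRANSFORM:P4(v=70,ok=T), EMIT:P3(v=0,ok=F)] out:P2(v=0); bubbles=1
Tick 7: [PARSE:-, VALIDATE:-, TRANSFORM:P5(v=0,ok=F), EMIT:P4(v=70,ok=T)] out:P3(v=0); bubbles=2
Tick 8: [PARSE:P6(v=13,ok=F), VALIDATE:-, TRANSFORM:-, EMIT:P5(v=0,ok=F)] out:P4(v=70); bubbles=2
Tick 9: [PARSE:-, VALIDATE:P6(v=13,ok=F), TRANSFORM:-, EMIT:-] out:P5(v=0); bubbles=3
Tick 10: [PARSE:-, VALIDATE:-, TRANSFORM:P6(v=0,ok=F), EMIT:-] out:-; bubbles=3
Tick 11: [PARSE:-, VALIDATE:-, TRANSFORM:-, EMIT:P6(v=0,ok=F)] out:-; bubbles=3
Tick 12: [PARSE:-, VALIDATE:-, TRANSFORM:-, EMIT:-] out:P6(v=0); bubbles=4
Total bubble-slots: 24

Answer: 24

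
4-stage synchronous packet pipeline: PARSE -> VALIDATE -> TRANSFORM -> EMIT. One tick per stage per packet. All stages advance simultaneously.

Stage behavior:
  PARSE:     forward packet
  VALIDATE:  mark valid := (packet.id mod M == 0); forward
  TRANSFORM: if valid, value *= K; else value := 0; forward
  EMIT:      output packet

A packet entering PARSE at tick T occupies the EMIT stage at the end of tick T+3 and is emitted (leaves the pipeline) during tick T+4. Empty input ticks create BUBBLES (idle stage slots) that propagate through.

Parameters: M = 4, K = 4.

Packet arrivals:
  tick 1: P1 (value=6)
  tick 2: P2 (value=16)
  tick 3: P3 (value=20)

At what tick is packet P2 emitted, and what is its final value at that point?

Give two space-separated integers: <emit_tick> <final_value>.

Tick 1: [PARSE:P1(v=6,ok=F), VALIDATE:-, TRANSFORM:-, EMIT:-] out:-; in:P1
Tick 2: [PARSE:P2(v=16,ok=F), VALIDATE:P1(v=6,ok=F), TRANSFORM:-, EMIT:-] out:-; in:P2
Tick 3: [PARSE:P3(v=20,ok=F), VALIDATE:P2(v=16,ok=F), TRANSFORM:P1(v=0,ok=F), EMIT:-] out:-; in:P3
Tick 4: [PARSE:-, VALIDATE:P3(v=20,ok=F), TRANSFORM:P2(v=0,ok=F), EMIT:P1(v=0,ok=F)] out:-; in:-
Tick 5: [PARSE:-, VALIDATE:-, TRANSFORM:P3(v=0,ok=F), EMIT:P2(v=0,ok=F)] out:P1(v=0); in:-
Tick 6: [PARSE:-, VALIDATE:-, TRANSFORM:-, EMIT:P3(v=0,ok=F)] out:P2(v=0); in:-
Tick 7: [PARSE:-, VALIDATE:-, TRANSFORM:-, EMIT:-] out:P3(v=0); in:-
P2: arrives tick 2, valid=False (id=2, id%4=2), emit tick 6, final value 0

Answer: 6 0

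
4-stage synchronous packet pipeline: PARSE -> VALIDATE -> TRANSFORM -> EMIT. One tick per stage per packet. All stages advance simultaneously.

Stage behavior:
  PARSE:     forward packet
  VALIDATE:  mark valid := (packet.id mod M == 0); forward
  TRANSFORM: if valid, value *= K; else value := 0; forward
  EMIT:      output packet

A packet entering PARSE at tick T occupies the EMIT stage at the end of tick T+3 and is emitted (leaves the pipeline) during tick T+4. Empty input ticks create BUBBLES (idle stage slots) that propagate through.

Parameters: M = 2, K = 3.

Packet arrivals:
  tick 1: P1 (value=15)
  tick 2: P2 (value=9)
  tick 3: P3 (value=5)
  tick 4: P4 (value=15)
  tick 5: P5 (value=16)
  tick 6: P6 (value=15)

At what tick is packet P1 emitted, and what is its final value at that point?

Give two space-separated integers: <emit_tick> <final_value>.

Tick 1: [PARSE:P1(v=15,ok=F), VALIDATE:-, TRANSFORM:-, EMIT:-] out:-; in:P1
Tick 2: [PARSE:P2(v=9,ok=F), VALIDATE:P1(v=15,ok=F), TRANSFORM:-, EMIT:-] out:-; in:P2
Tick 3: [PARSE:P3(v=5,ok=F), VALIDATE:P2(v=9,ok=T), TRANSFORM:P1(v=0,ok=F), EMIT:-] out:-; in:P3
Tick 4: [PARSE:P4(v=15,ok=F), VALIDATE:P3(v=5,ok=F), TRANSFORM:P2(v=27,ok=T), EMIT:P1(v=0,ok=F)] out:-; in:P4
Tick 5: [PARSE:P5(v=16,ok=F), VALIDATE:P4(v=15,ok=T), TRANSFORM:P3(v=0,ok=F), EMIT:P2(v=27,ok=T)] out:P1(v=0); in:P5
Tick 6: [PARSE:P6(v=15,ok=F), VALIDATE:P5(v=16,ok=F), TRANSFORM:P4(v=45,ok=T), EMIT:P3(v=0,ok=F)] out:P2(v=27); in:P6
Tick 7: [PARSE:-, VALIDATE:P6(v=15,ok=T), TRANSFORM:P5(v=0,ok=F), EMIT:P4(v=45,ok=T)] out:P3(v=0); in:-
Tick 8: [PARSE:-, VALIDATE:-, TRANSFORM:P6(v=45,ok=T), EMIT:P5(v=0,ok=F)] out:P4(v=45); in:-
Tick 9: [PARSE:-, VALIDATE:-, TRANSFORM:-, EMIT:P6(v=45,ok=T)] out:P5(v=0); in:-
Tick 10: [PARSE:-, VALIDATE:-, TRANSFORM:-, EMIT:-] out:P6(v=45); in:-
P1: arrives tick 1, valid=False (id=1, id%2=1), emit tick 5, final value 0

Answer: 5 0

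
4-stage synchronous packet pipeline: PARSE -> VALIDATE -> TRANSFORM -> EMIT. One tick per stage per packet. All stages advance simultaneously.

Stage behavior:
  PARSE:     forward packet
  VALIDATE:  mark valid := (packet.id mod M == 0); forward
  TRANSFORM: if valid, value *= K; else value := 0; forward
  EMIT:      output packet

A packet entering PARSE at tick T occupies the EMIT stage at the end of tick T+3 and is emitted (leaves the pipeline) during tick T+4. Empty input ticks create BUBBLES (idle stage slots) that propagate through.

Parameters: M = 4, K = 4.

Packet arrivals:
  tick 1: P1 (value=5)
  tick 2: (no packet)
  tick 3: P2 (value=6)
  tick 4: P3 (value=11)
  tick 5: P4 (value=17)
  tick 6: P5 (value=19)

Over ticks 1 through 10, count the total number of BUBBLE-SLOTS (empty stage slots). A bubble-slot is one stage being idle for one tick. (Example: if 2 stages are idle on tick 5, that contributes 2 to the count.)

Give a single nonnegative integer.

Tick 1: [PARSE:P1(v=5,ok=F), VALIDATE:-, TRANSFORM:-, EMIT:-] out:-; bubbles=3
Tick 2: [PARSE:-, VALIDATE:P1(v=5,ok=F), TRANSFORM:-, EMIT:-] out:-; bubbles=3
Tick 3: [PARSE:P2(v=6,ok=F), VALIDATE:-, TRANSFORM:P1(v=0,ok=F), EMIT:-] out:-; bubbles=2
Tick 4: [PARSE:P3(v=11,ok=F), VALIDATE:P2(v=6,ok=F), TRANSFORM:-, EMIT:P1(v=0,ok=F)] out:-; bubbles=1
Tick 5: [PARSE:P4(v=17,ok=F), VALIDATE:P3(v=11,ok=F), TRANSFORM:P2(v=0,ok=F), EMIT:-] out:P1(v=0); bubbles=1
Tick 6: [PARSE:P5(v=19,ok=F), VALIDATE:P4(v=17,ok=T), TRANSFORM:P3(v=0,ok=F), EMIT:P2(v=0,ok=F)] out:-; bubbles=0
Tick 7: [PARSE:-, VALIDATE:P5(v=19,ok=F), TRANSFORM:P4(v=68,ok=T), EMIT:P3(v=0,ok=F)] out:P2(v=0); bubbles=1
Tick 8: [PARSE:-, VALIDATE:-, TRANSFORM:P5(v=0,ok=F), EMIT:P4(v=68,ok=T)] out:P3(v=0); bubbles=2
Tick 9: [PARSE:-, VALIDATE:-, TRANSFORM:-, EMIT:P5(v=0,ok=F)] out:P4(v=68); bubbles=3
Tick 10: [PARSE:-, VALIDATE:-, TRANSFORM:-, EMIT:-] out:P5(v=0); bubbles=4
Total bubble-slots: 20

Answer: 20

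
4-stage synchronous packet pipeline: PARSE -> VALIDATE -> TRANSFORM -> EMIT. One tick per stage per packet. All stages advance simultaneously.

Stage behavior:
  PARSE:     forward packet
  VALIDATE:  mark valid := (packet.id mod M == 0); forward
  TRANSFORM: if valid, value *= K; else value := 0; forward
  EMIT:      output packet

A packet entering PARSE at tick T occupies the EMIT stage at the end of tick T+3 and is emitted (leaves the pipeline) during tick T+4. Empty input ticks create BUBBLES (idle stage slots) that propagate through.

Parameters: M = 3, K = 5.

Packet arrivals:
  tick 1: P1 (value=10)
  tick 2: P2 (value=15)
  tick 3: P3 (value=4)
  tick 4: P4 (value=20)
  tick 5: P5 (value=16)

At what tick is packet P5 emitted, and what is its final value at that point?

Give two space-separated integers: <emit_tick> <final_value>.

Answer: 9 0

Derivation:
Tick 1: [PARSE:P1(v=10,ok=F), VALIDATE:-, TRANSFORM:-, EMIT:-] out:-; in:P1
Tick 2: [PARSE:P2(v=15,ok=F), VALIDATE:P1(v=10,ok=F), TRANSFORM:-, EMIT:-] out:-; in:P2
Tick 3: [PARSE:P3(v=4,ok=F), VALIDATE:P2(v=15,ok=F), TRANSFORM:P1(v=0,ok=F), EMIT:-] out:-; in:P3
Tick 4: [PARSE:P4(v=20,ok=F), VALIDATE:P3(v=4,ok=T), TRANSFORM:P2(v=0,ok=F), EMIT:P1(v=0,ok=F)] out:-; in:P4
Tick 5: [PARSE:P5(v=16,ok=F), VALIDATE:P4(v=20,ok=F), TRANSFORM:P3(v=20,ok=T), EMIT:P2(v=0,ok=F)] out:P1(v=0); in:P5
Tick 6: [PARSE:-, VALIDATE:P5(v=16,ok=F), TRANSFORM:P4(v=0,ok=F), EMIT:P3(v=20,ok=T)] out:P2(v=0); in:-
Tick 7: [PARSE:-, VALIDATE:-, TRANSFORM:P5(v=0,ok=F), EMIT:P4(v=0,ok=F)] out:P3(v=20); in:-
Tick 8: [PARSE:-, VALIDATE:-, TRANSFORM:-, EMIT:P5(v=0,ok=F)] out:P4(v=0); in:-
Tick 9: [PARSE:-, VALIDATE:-, TRANSFORM:-, EMIT:-] out:P5(v=0); in:-
P5: arrives tick 5, valid=False (id=5, id%3=2), emit tick 9, final value 0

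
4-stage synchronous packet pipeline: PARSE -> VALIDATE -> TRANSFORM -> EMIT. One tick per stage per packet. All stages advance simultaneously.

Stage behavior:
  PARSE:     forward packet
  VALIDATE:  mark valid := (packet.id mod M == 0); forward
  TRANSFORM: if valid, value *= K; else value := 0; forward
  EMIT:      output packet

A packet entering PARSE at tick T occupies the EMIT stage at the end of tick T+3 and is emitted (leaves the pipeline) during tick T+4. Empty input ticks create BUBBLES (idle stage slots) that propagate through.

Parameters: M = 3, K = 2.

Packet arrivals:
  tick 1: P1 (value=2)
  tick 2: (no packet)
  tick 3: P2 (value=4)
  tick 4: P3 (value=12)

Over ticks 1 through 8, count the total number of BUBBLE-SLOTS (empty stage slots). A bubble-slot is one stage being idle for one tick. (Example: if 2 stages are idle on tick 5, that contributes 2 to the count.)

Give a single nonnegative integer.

Answer: 20

Derivation:
Tick 1: [PARSE:P1(v=2,ok=F), VALIDATE:-, TRANSFORM:-, EMIT:-] out:-; bubbles=3
Tick 2: [PARSE:-, VALIDATE:P1(v=2,ok=F), TRANSFORM:-, EMIT:-] out:-; bubbles=3
Tick 3: [PARSE:P2(v=4,ok=F), VALIDATE:-, TRANSFORM:P1(v=0,ok=F), EMIT:-] out:-; bubbles=2
Tick 4: [PARSE:P3(v=12,ok=F), VALIDATE:P2(v=4,ok=F), TRANSFORM:-, EMIT:P1(v=0,ok=F)] out:-; bubbles=1
Tick 5: [PARSE:-, VALIDATE:P3(v=12,ok=T), TRANSFORM:P2(v=0,ok=F), EMIT:-] out:P1(v=0); bubbles=2
Tick 6: [PARSE:-, VALIDATE:-, TRANSFORM:P3(v=24,ok=T), EMIT:P2(v=0,ok=F)] out:-; bubbles=2
Tick 7: [PARSE:-, VALIDATE:-, TRANSFORM:-, EMIT:P3(v=24,ok=T)] out:P2(v=0); bubbles=3
Tick 8: [PARSE:-, VALIDATE:-, TRANSFORM:-, EMIT:-] out:P3(v=24); bubbles=4
Total bubble-slots: 20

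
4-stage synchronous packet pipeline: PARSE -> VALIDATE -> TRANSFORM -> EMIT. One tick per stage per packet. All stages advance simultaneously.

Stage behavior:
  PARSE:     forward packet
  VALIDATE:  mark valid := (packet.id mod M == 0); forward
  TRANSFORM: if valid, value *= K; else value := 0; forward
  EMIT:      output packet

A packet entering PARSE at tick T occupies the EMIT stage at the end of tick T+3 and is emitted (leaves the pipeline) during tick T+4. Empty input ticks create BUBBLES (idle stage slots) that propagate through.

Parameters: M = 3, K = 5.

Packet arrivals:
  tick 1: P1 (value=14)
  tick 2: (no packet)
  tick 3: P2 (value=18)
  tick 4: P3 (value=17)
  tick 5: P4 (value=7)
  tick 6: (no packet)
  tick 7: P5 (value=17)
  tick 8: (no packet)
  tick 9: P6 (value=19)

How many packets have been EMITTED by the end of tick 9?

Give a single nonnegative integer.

Tick 1: [PARSE:P1(v=14,ok=F), VALIDATE:-, TRANSFORM:-, EMIT:-] out:-; in:P1
Tick 2: [PARSE:-, VALIDATE:P1(v=14,ok=F), TRANSFORM:-, EMIT:-] out:-; in:-
Tick 3: [PARSE:P2(v=18,ok=F), VALIDATE:-, TRANSFORM:P1(v=0,ok=F), EMIT:-] out:-; in:P2
Tick 4: [PARSE:P3(v=17,ok=F), VALIDATE:P2(v=18,ok=F), TRANSFORM:-, EMIT:P1(v=0,ok=F)] out:-; in:P3
Tick 5: [PARSE:P4(v=7,ok=F), VALIDATE:P3(v=17,ok=T), TRANSFORM:P2(v=0,ok=F), EMIT:-] out:P1(v=0); in:P4
Tick 6: [PARSE:-, VALIDATE:P4(v=7,ok=F), TRANSFORM:P3(v=85,ok=T), EMIT:P2(v=0,ok=F)] out:-; in:-
Tick 7: [PARSE:P5(v=17,ok=F), VALIDATE:-, TRANSFORM:P4(v=0,ok=F), EMIT:P3(v=85,ok=T)] out:P2(v=0); in:P5
Tick 8: [PARSE:-, VALIDATE:P5(v=17,ok=F), TRANSFORM:-, EMIT:P4(v=0,ok=F)] out:P3(v=85); in:-
Tick 9: [PARSE:P6(v=19,ok=F), VALIDATE:-, TRANSFORM:P5(v=0,ok=F), EMIT:-] out:P4(v=0); in:P6
Emitted by tick 9: ['P1', 'P2', 'P3', 'P4']

Answer: 4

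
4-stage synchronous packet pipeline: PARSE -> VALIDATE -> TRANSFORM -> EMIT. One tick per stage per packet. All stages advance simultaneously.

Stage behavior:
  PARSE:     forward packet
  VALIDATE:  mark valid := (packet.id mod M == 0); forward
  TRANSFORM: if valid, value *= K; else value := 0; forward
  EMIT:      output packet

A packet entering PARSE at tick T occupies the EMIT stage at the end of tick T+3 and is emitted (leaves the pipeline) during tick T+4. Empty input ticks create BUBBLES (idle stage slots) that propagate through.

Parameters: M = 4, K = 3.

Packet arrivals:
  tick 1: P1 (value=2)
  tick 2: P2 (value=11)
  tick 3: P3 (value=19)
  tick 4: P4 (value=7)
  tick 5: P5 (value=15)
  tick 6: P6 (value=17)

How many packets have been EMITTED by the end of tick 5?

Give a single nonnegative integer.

Answer: 1

Derivation:
Tick 1: [PARSE:P1(v=2,ok=F), VALIDATE:-, TRANSFORM:-, EMIT:-] out:-; in:P1
Tick 2: [PARSE:P2(v=11,ok=F), VALIDATE:P1(v=2,ok=F), TRANSFORM:-, EMIT:-] out:-; in:P2
Tick 3: [PARSE:P3(v=19,ok=F), VALIDATE:P2(v=11,ok=F), TRANSFORM:P1(v=0,ok=F), EMIT:-] out:-; in:P3
Tick 4: [PARSE:P4(v=7,ok=F), VALIDATE:P3(v=19,ok=F), TRANSFORM:P2(v=0,ok=F), EMIT:P1(v=0,ok=F)] out:-; in:P4
Tick 5: [PARSE:P5(v=15,ok=F), VALIDATE:P4(v=7,ok=T), TRANSFORM:P3(v=0,ok=F), EMIT:P2(v=0,ok=F)] out:P1(v=0); in:P5
Emitted by tick 5: ['P1']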